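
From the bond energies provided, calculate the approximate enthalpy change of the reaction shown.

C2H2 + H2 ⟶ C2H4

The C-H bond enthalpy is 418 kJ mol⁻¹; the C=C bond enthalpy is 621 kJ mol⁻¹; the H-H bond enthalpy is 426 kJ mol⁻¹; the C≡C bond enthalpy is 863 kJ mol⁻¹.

Bonds broken (reactants):
  C≡C: 1 × 863 = 863
  C-H: 2 × 418 = 836
  H-H: 1 × 426 = 426
  Σ(broken) = 2125 kJ
Bonds formed (products):
  C-H: 4 × 418 = 1672
  C=C: 1 × 621 = 621
  Σ(formed) = 2293 kJ
ΔH = Σ(broken) − Σ(formed) = 2125 − 2293 = −168 kJ

ΔH ≈ −168 kJ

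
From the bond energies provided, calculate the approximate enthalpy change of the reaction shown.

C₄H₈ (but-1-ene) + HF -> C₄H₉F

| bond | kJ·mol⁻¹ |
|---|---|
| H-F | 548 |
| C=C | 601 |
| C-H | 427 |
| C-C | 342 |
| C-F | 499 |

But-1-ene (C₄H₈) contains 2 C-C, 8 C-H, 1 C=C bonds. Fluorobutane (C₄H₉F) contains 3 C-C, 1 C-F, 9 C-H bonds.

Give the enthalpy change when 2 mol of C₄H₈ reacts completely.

ΔH = −238 kJ

Bonds broken (reactants):
  C-C: 2 × 342 = 684
  C-H: 8 × 427 = 3416
  C=C: 1 × 601 = 601
  H-F: 1 × 548 = 548
  Σ(broken) = 5249 kJ
Bonds formed (products):
  C-C: 3 × 342 = 1026
  C-F: 1 × 499 = 499
  C-H: 9 × 427 = 3843
  Σ(formed) = 5368 kJ
ΔH = Σ(broken) − Σ(formed) = 5249 − 5368 = −119 kJ
For 2× the reaction as written: 2 × (−119) = −238 kJ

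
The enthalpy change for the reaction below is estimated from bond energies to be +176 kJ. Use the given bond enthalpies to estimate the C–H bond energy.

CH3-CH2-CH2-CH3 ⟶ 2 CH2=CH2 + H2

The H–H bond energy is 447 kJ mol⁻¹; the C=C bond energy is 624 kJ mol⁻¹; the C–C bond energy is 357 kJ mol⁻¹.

Let D be the C–H bond energy.
Σ(broken) = 3×357 + 10×D = 1071 + 10D
Σ(formed) = 8×D + 2×624 + 1×447 = 1695 + 8D
ΔH = Σ(broken) − Σ(formed) = (1071 + 10D) − (1695 + 8D) = −624 + 2D
Setting this equal to +176 kJ gives 2D = 800, so D = 400 kJ/mol.

D(C–H) ≈ 400 kJ/mol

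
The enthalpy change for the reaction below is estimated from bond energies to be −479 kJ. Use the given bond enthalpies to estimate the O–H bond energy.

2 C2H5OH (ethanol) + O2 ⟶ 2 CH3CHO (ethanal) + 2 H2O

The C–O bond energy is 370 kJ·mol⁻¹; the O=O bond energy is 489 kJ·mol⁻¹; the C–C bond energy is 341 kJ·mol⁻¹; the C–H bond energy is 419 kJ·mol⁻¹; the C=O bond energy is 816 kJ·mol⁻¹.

Let D be the O–H bond energy.
Σ(broken) = 2×341 + 10×419 + 2×370 + 2×D + 1×489 = 6101 + 2D
Σ(formed) = 2×341 + 8×419 + 2×816 + 4×D = 5666 + 4D
ΔH = Σ(broken) − Σ(formed) = (6101 + 2D) − (5666 + 4D) = +435 − 2D
Setting this equal to −479 kJ gives 2D = 914, so D = 457 kJ/mol.

D(O–H) ≈ 457 kJ/mol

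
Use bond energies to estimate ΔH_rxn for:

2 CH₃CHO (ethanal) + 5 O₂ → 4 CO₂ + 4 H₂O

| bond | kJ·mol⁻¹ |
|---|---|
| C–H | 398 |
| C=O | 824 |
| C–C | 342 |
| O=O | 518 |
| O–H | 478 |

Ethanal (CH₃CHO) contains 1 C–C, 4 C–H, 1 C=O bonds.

Bonds broken (reactants):
  C–C: 2 × 342 = 684
  C–H: 8 × 398 = 3184
  C=O: 2 × 824 = 1648
  O=O: 5 × 518 = 2590
  Σ(broken) = 8106 kJ
Bonds formed (products):
  C=O: 8 × 824 = 6592
  O–H: 8 × 478 = 3824
  Σ(formed) = 10416 kJ
ΔH = Σ(broken) − Σ(formed) = 8106 − 10416 = −2310 kJ

ΔH ≈ −2310 kJ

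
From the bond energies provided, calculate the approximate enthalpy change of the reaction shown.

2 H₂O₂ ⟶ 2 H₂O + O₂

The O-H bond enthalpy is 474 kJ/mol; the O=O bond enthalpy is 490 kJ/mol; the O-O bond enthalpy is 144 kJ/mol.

Bonds broken (reactants):
  O-H: 4 × 474 = 1896
  O-O: 2 × 144 = 288
  Σ(broken) = 2184 kJ
Bonds formed (products):
  O-H: 4 × 474 = 1896
  O=O: 1 × 490 = 490
  Σ(formed) = 2386 kJ
ΔH = Σ(broken) − Σ(formed) = 2184 − 2386 = −202 kJ

ΔH ≈ −202 kJ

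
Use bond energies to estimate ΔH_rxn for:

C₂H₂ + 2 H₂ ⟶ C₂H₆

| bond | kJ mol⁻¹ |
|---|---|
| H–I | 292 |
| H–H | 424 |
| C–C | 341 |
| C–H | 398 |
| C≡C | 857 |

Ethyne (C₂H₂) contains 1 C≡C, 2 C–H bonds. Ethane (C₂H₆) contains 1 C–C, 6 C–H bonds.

ΔH ≈ −228 kJ

Bonds broken (reactants):
  C≡C: 1 × 857 = 857
  C–H: 2 × 398 = 796
  H–H: 2 × 424 = 848
  Σ(broken) = 2501 kJ
Bonds formed (products):
  C–C: 1 × 341 = 341
  C–H: 6 × 398 = 2388
  Σ(formed) = 2729 kJ
ΔH = Σ(broken) − Σ(formed) = 2501 − 2729 = −228 kJ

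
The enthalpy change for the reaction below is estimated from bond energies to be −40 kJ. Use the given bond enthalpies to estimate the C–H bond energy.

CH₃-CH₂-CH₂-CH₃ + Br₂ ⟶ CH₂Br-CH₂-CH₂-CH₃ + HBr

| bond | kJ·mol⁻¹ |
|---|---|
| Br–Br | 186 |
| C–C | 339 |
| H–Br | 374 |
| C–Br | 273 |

Let D be the C–H bond energy.
Σ(broken) = 1×186 + 3×339 + 10×D = 1203 + 10D
Σ(formed) = 1×273 + 3×339 + 9×D + 1×374 = 1664 + 9D
ΔH = Σ(broken) − Σ(formed) = (1203 + 10D) − (1664 + 9D) = −461 + D
Setting this equal to −40 kJ gives D = 421 kJ/mol.

D(C–H) ≈ 421 kJ/mol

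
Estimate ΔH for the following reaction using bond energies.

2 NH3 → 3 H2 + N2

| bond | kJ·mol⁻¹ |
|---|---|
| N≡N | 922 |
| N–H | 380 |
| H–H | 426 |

ΔH ≈ +80 kJ

Bonds broken (reactants):
  N–H: 6 × 380 = 2280
  Σ(broken) = 2280 kJ
Bonds formed (products):
  H–H: 3 × 426 = 1278
  N≡N: 1 × 922 = 922
  Σ(formed) = 2200 kJ
ΔH = Σ(broken) − Σ(formed) = 2280 − 2200 = +80 kJ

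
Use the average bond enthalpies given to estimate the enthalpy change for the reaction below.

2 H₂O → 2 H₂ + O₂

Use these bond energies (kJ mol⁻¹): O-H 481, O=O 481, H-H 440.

ΔH ≈ +563 kJ

Bonds broken (reactants):
  O-H: 4 × 481 = 1924
  Σ(broken) = 1924 kJ
Bonds formed (products):
  H-H: 2 × 440 = 880
  O=O: 1 × 481 = 481
  Σ(formed) = 1361 kJ
ΔH = Σ(broken) − Σ(formed) = 1924 − 1361 = +563 kJ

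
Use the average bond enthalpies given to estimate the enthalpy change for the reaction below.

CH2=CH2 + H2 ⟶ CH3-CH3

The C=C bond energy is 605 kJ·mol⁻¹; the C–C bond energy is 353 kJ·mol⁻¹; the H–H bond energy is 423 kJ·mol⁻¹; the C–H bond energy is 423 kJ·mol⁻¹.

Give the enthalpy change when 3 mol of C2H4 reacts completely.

ΔH = −513 kJ

Bonds broken (reactants):
  C–H: 4 × 423 = 1692
  C=C: 1 × 605 = 605
  H–H: 1 × 423 = 423
  Σ(broken) = 2720 kJ
Bonds formed (products):
  C–C: 1 × 353 = 353
  C–H: 6 × 423 = 2538
  Σ(formed) = 2891 kJ
ΔH = Σ(broken) − Σ(formed) = 2720 − 2891 = −171 kJ
For 3× the reaction as written: 3 × (−171) = −513 kJ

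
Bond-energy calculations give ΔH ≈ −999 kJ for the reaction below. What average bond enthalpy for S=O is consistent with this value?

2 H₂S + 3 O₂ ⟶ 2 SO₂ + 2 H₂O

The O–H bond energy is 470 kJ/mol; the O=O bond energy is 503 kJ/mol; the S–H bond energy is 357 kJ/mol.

Let D be the S=O bond energy.
Σ(broken) = 3×503 + 4×357 = 2937
Σ(formed) = 4×470 + 4×D = 1880 + 4D
ΔH = Σ(broken) − Σ(formed) = (2937) − (1880 + 4D) = +1057 − 4D
Setting this equal to −999 kJ gives 4D = 2056, so D = 514 kJ/mol.

D(S=O) ≈ 514 kJ/mol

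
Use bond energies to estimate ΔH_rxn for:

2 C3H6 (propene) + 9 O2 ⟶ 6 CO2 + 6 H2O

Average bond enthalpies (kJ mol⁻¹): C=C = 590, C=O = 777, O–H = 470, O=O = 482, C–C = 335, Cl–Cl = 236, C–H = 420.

Bonds broken (reactants):
  C–C: 2 × 335 = 670
  C–H: 12 × 420 = 5040
  C=C: 2 × 590 = 1180
  O=O: 9 × 482 = 4338
  Σ(broken) = 11228 kJ
Bonds formed (products):
  C=O: 12 × 777 = 9324
  O–H: 12 × 470 = 5640
  Σ(formed) = 14964 kJ
ΔH = Σ(broken) − Σ(formed) = 11228 − 14964 = −3736 kJ

ΔH ≈ −3736 kJ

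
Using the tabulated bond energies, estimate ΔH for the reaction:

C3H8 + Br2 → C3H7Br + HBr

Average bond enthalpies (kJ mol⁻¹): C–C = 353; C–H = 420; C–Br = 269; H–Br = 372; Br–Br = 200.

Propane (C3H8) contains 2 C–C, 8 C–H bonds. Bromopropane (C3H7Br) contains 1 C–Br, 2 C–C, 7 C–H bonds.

ΔH ≈ −21 kJ

Bonds broken (reactants):
  Br–Br: 1 × 200 = 200
  C–C: 2 × 353 = 706
  C–H: 8 × 420 = 3360
  Σ(broken) = 4266 kJ
Bonds formed (products):
  C–Br: 1 × 269 = 269
  C–C: 2 × 353 = 706
  C–H: 7 × 420 = 2940
  H–Br: 1 × 372 = 372
  Σ(formed) = 4287 kJ
ΔH = Σ(broken) − Σ(formed) = 4266 − 4287 = −21 kJ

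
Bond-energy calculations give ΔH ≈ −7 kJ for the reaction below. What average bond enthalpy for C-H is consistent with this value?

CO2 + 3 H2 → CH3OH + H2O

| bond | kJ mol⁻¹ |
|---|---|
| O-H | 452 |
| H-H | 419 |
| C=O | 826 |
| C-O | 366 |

Let D be the C-H bond energy.
Σ(broken) = 2×826 + 3×419 = 2909
Σ(formed) = 3×D + 1×366 + 3×452 = 1722 + 3D
ΔH = Σ(broken) − Σ(formed) = (2909) − (1722 + 3D) = +1187 − 3D
Setting this equal to −7 kJ gives 3D = 1194, so D = 398 kJ/mol.

D(C-H) ≈ 398 kJ/mol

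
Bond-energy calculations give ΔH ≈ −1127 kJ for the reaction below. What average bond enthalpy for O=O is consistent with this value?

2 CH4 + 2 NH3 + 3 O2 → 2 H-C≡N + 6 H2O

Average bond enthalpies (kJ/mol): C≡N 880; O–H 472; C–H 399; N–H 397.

D(O=O) ≈ 507 kJ/mol

Let D be the O=O bond energy.
Σ(broken) = 8×399 + 6×397 + 3×D = 5574 + 3D
Σ(formed) = 2×880 + 2×399 + 12×472 = 8222
ΔH = Σ(broken) − Σ(formed) = (5574 + 3D) − (8222) = −2648 + 3D
Setting this equal to −1127 kJ gives 3D = 1521, so D = 507 kJ/mol.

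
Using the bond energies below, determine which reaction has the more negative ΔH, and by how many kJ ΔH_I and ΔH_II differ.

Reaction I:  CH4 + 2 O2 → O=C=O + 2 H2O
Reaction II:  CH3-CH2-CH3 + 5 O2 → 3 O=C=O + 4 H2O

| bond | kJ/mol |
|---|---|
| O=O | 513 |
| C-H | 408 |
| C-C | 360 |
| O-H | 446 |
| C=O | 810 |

Reaction II, by 1133 kJ

Reaction I:
  Bonds broken (reactants):
    C-H: 4 × 408 = 1632
    O=O: 2 × 513 = 1026
    Σ(broken) = 2658 kJ
  Bonds formed (products):
    C=O: 2 × 810 = 1620
    O-H: 4 × 446 = 1784
    Σ(formed) = 3404 kJ
  ΔH_I = 2658 − 3404 = −746 kJ
Reaction II:
  Bonds broken (reactants):
    C-C: 2 × 360 = 720
    C-H: 8 × 408 = 3264
    O=O: 5 × 513 = 2565
    Σ(broken) = 6549 kJ
  Bonds formed (products):
    C=O: 6 × 810 = 4860
    O-H: 8 × 446 = 3568
    Σ(formed) = 8428 kJ
  ΔH_II = 6549 − 8428 = −1879 kJ
ΔH_I − ΔH_II = +1133 kJ, so reaction II has the more negative ΔH; |ΔH_I − ΔH_II| = 1133 kJ.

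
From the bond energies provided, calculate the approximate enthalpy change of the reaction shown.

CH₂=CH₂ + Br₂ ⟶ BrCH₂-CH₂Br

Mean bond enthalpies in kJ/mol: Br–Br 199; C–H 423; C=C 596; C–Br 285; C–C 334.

Bonds broken (reactants):
  Br–Br: 1 × 199 = 199
  C–H: 4 × 423 = 1692
  C=C: 1 × 596 = 596
  Σ(broken) = 2487 kJ
Bonds formed (products):
  C–Br: 2 × 285 = 570
  C–C: 1 × 334 = 334
  C–H: 4 × 423 = 1692
  Σ(formed) = 2596 kJ
ΔH = Σ(broken) − Σ(formed) = 2487 − 2596 = −109 kJ

ΔH ≈ −109 kJ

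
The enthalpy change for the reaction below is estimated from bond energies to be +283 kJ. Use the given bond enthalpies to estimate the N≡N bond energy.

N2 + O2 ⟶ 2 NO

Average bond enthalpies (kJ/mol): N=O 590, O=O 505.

D(N≡N) ≈ 958 kJ/mol

Let D be the N≡N bond energy.
Σ(broken) = 1×D + 1×505 = 505 + D
Σ(formed) = 2×590 = 1180
ΔH = Σ(broken) − Σ(formed) = (505 + D) − (1180) = −675 + D
Setting this equal to +283 kJ gives D = 958 kJ/mol.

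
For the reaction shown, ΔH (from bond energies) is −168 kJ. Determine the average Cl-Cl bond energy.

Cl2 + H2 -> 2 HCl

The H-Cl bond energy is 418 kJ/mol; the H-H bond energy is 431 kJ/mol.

Let D be the Cl-Cl bond energy.
Σ(broken) = 1×D + 1×431 = 431 + D
Σ(formed) = 2×418 = 836
ΔH = Σ(broken) − Σ(formed) = (431 + D) − (836) = −405 + D
Setting this equal to −168 kJ gives D = 237 kJ/mol.

D(Cl-Cl) ≈ 237 kJ/mol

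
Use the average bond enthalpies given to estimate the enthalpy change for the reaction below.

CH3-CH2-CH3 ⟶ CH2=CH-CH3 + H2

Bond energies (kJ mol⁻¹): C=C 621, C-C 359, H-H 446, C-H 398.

ΔH ≈ +88 kJ

Bonds broken (reactants):
  C-C: 2 × 359 = 718
  C-H: 8 × 398 = 3184
  Σ(broken) = 3902 kJ
Bonds formed (products):
  C-C: 1 × 359 = 359
  C-H: 6 × 398 = 2388
  C=C: 1 × 621 = 621
  H-H: 1 × 446 = 446
  Σ(formed) = 3814 kJ
ΔH = Σ(broken) − Σ(formed) = 3902 − 3814 = +88 kJ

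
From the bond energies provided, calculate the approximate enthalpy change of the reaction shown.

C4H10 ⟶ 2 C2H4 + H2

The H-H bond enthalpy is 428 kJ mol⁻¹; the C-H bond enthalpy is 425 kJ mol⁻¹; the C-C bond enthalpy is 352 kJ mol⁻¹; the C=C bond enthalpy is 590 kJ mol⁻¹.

ΔH ≈ +298 kJ

Bonds broken (reactants):
  C-C: 3 × 352 = 1056
  C-H: 10 × 425 = 4250
  Σ(broken) = 5306 kJ
Bonds formed (products):
  C-H: 8 × 425 = 3400
  C=C: 2 × 590 = 1180
  H-H: 1 × 428 = 428
  Σ(formed) = 5008 kJ
ΔH = Σ(broken) − Σ(formed) = 5306 − 5008 = +298 kJ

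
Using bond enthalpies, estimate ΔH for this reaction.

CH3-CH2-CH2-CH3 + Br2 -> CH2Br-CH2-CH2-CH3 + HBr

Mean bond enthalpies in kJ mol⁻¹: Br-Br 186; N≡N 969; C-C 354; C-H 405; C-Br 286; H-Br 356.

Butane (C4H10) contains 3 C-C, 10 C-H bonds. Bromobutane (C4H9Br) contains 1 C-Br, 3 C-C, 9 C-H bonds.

ΔH ≈ −51 kJ

Bonds broken (reactants):
  Br-Br: 1 × 186 = 186
  C-C: 3 × 354 = 1062
  C-H: 10 × 405 = 4050
  Σ(broken) = 5298 kJ
Bonds formed (products):
  C-Br: 1 × 286 = 286
  C-C: 3 × 354 = 1062
  C-H: 9 × 405 = 3645
  H-Br: 1 × 356 = 356
  Σ(formed) = 5349 kJ
ΔH = Σ(broken) − Σ(formed) = 5298 − 5349 = −51 kJ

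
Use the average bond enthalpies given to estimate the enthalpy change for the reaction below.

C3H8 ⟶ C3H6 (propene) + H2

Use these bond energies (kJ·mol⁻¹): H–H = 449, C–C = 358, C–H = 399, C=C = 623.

ΔH ≈ +84 kJ

Bonds broken (reactants):
  C–C: 2 × 358 = 716
  C–H: 8 × 399 = 3192
  Σ(broken) = 3908 kJ
Bonds formed (products):
  C–C: 1 × 358 = 358
  C–H: 6 × 399 = 2394
  C=C: 1 × 623 = 623
  H–H: 1 × 449 = 449
  Σ(formed) = 3824 kJ
ΔH = Σ(broken) − Σ(formed) = 3908 − 3824 = +84 kJ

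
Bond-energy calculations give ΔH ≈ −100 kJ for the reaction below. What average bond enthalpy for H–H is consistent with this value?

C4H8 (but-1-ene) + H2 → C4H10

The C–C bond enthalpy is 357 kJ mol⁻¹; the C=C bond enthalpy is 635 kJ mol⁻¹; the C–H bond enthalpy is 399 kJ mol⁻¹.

D(H–H) ≈ 420 kJ/mol

Let D be the H–H bond energy.
Σ(broken) = 2×357 + 8×399 + 1×635 + 1×D = 4541 + D
Σ(formed) = 3×357 + 10×399 = 5061
ΔH = Σ(broken) − Σ(formed) = (4541 + D) − (5061) = −520 + D
Setting this equal to −100 kJ gives D = 420 kJ/mol.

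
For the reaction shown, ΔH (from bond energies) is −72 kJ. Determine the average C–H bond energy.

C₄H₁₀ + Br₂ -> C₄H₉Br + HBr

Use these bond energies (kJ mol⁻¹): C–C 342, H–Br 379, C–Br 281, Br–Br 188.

D(C–H) ≈ 400 kJ/mol

Let D be the C–H bond energy.
Σ(broken) = 1×188 + 3×342 + 10×D = 1214 + 10D
Σ(formed) = 1×281 + 3×342 + 9×D + 1×379 = 1686 + 9D
ΔH = Σ(broken) − Σ(formed) = (1214 + 10D) − (1686 + 9D) = −472 + D
Setting this equal to −72 kJ gives D = 400 kJ/mol.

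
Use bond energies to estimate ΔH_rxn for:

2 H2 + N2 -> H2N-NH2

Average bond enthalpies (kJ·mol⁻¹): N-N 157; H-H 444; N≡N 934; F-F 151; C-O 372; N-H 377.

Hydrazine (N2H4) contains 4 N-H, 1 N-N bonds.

ΔH ≈ +157 kJ

Bonds broken (reactants):
  H-H: 2 × 444 = 888
  N≡N: 1 × 934 = 934
  Σ(broken) = 1822 kJ
Bonds formed (products):
  N-H: 4 × 377 = 1508
  N-N: 1 × 157 = 157
  Σ(formed) = 1665 kJ
ΔH = Σ(broken) − Σ(formed) = 1822 − 1665 = +157 kJ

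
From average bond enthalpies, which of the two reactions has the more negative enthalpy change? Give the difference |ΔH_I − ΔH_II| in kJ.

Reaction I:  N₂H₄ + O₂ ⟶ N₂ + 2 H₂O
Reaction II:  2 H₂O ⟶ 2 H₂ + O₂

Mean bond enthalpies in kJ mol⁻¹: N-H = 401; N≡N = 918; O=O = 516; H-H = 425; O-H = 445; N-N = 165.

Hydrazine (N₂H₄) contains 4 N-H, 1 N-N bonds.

Reaction I:
  Bonds broken (reactants):
    N-H: 4 × 401 = 1604
    N-N: 1 × 165 = 165
    O=O: 1 × 516 = 516
    Σ(broken) = 2285 kJ
  Bonds formed (products):
    N≡N: 1 × 918 = 918
    O-H: 4 × 445 = 1780
    Σ(formed) = 2698 kJ
  ΔH_I = 2285 − 2698 = −413 kJ
Reaction II:
  Bonds broken (reactants):
    O-H: 4 × 445 = 1780
    Σ(broken) = 1780 kJ
  Bonds formed (products):
    H-H: 2 × 425 = 850
    O=O: 1 × 516 = 516
    Σ(formed) = 1366 kJ
  ΔH_II = 1780 − 1366 = +414 kJ
ΔH_I − ΔH_II = −827 kJ, so reaction I has the more negative ΔH; |ΔH_I − ΔH_II| = 827 kJ.

Reaction I, by 827 kJ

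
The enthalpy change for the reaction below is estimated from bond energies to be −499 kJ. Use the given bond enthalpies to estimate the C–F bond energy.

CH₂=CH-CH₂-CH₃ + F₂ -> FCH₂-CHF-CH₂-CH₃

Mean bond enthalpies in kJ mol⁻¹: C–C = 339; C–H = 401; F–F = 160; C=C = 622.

D(C–F) ≈ 471 kJ/mol

Let D be the C–F bond energy.
Σ(broken) = 2×339 + 8×401 + 1×622 + 1×160 = 4668
Σ(formed) = 3×339 + 2×D + 8×401 = 4225 + 2D
ΔH = Σ(broken) − Σ(formed) = (4668) − (4225 + 2D) = +443 − 2D
Setting this equal to −499 kJ gives 2D = 942, so D = 471 kJ/mol.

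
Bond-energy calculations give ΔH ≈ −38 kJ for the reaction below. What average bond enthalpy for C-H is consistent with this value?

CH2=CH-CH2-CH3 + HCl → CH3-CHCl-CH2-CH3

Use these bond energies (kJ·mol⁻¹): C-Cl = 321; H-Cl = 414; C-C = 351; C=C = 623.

D(C-H) ≈ 403 kJ/mol

Let D be the C-H bond energy.
Σ(broken) = 2×351 + 8×D + 1×623 + 1×414 = 1739 + 8D
Σ(formed) = 3×351 + 1×321 + 9×D = 1374 + 9D
ΔH = Σ(broken) − Σ(formed) = (1739 + 8D) − (1374 + 9D) = +365 − D
Setting this equal to −38 kJ gives D = 403 kJ/mol.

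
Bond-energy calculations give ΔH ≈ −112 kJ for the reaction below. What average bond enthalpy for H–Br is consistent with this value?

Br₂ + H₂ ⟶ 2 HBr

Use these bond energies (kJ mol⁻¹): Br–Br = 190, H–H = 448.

Let D be the H–Br bond energy.
Σ(broken) = 1×190 + 1×448 = 638
Σ(formed) = 2×D = 2D
ΔH = Σ(broken) − Σ(formed) = (638) − (2D) = +638 − 2D
Setting this equal to −112 kJ gives 2D = 750, so D = 375 kJ/mol.

D(H–Br) ≈ 375 kJ/mol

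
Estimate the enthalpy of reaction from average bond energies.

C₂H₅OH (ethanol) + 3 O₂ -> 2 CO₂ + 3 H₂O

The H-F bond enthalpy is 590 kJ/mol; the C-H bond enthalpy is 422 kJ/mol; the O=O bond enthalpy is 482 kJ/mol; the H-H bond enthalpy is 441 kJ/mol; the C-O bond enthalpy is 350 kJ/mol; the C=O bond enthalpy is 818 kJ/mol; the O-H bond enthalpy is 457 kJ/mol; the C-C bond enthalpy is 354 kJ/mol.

ΔH ≈ −1297 kJ

Bonds broken (reactants):
  C-C: 1 × 354 = 354
  C-H: 5 × 422 = 2110
  C-O: 1 × 350 = 350
  O-H: 1 × 457 = 457
  O=O: 3 × 482 = 1446
  Σ(broken) = 4717 kJ
Bonds formed (products):
  C=O: 4 × 818 = 3272
  O-H: 6 × 457 = 2742
  Σ(formed) = 6014 kJ
ΔH = Σ(broken) − Σ(formed) = 4717 − 6014 = −1297 kJ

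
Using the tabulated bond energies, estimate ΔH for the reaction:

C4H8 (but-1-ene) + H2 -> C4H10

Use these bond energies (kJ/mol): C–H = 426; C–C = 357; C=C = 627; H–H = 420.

Bonds broken (reactants):
  C–C: 2 × 357 = 714
  C–H: 8 × 426 = 3408
  C=C: 1 × 627 = 627
  H–H: 1 × 420 = 420
  Σ(broken) = 5169 kJ
Bonds formed (products):
  C–C: 3 × 357 = 1071
  C–H: 10 × 426 = 4260
  Σ(formed) = 5331 kJ
ΔH = Σ(broken) − Σ(formed) = 5169 − 5331 = −162 kJ

ΔH ≈ −162 kJ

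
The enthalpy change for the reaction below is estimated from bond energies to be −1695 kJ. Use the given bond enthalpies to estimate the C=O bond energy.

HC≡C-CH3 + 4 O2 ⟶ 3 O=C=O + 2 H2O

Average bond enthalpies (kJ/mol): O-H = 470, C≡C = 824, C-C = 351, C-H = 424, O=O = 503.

Let D be the C=O bond energy.
Σ(broken) = 1×824 + 1×351 + 4×424 + 4×503 = 4883
Σ(formed) = 6×D + 4×470 = 1880 + 6D
ΔH = Σ(broken) − Σ(formed) = (4883) − (1880 + 6D) = +3003 − 6D
Setting this equal to −1695 kJ gives 6D = 4698, so D = 783 kJ/mol.

D(C=O) ≈ 783 kJ/mol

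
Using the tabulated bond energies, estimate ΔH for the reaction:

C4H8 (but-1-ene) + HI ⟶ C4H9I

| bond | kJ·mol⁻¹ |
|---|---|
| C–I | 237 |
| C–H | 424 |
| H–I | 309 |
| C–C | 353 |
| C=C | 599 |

ΔH ≈ −106 kJ

Bonds broken (reactants):
  C–C: 2 × 353 = 706
  C–H: 8 × 424 = 3392
  C=C: 1 × 599 = 599
  H–I: 1 × 309 = 309
  Σ(broken) = 5006 kJ
Bonds formed (products):
  C–C: 3 × 353 = 1059
  C–H: 9 × 424 = 3816
  C–I: 1 × 237 = 237
  Σ(formed) = 5112 kJ
ΔH = Σ(broken) − Σ(formed) = 5006 − 5112 = −106 kJ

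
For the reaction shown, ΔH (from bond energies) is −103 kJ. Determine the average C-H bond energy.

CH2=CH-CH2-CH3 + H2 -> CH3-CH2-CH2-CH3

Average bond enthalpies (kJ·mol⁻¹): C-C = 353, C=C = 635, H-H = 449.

Let D be the C-H bond energy.
Σ(broken) = 2×353 + 8×D + 1×635 + 1×449 = 1790 + 8D
Σ(formed) = 3×353 + 10×D = 1059 + 10D
ΔH = Σ(broken) − Σ(formed) = (1790 + 8D) − (1059 + 10D) = +731 − 2D
Setting this equal to −103 kJ gives 2D = 834, so D = 417 kJ/mol.

D(C-H) ≈ 417 kJ/mol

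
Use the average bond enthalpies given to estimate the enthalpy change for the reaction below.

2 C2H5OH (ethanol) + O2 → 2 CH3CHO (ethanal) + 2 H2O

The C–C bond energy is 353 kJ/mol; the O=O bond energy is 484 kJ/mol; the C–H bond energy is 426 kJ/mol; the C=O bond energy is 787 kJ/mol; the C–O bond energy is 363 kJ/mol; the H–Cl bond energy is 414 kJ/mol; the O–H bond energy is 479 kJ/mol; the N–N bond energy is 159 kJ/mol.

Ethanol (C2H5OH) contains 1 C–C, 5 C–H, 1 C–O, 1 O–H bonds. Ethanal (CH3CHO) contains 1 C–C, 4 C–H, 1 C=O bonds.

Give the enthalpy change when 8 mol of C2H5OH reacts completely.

Bonds broken (reactants):
  C–C: 2 × 353 = 706
  C–H: 10 × 426 = 4260
  C–O: 2 × 363 = 726
  O–H: 2 × 479 = 958
  O=O: 1 × 484 = 484
  Σ(broken) = 7134 kJ
Bonds formed (products):
  C–C: 2 × 353 = 706
  C–H: 8 × 426 = 3408
  C=O: 2 × 787 = 1574
  O–H: 4 × 479 = 1916
  Σ(formed) = 7604 kJ
ΔH = Σ(broken) − Σ(formed) = 7134 − 7604 = −470 kJ
For 4× the reaction as written: 4 × (−470) = −1880 kJ

ΔH = −1880 kJ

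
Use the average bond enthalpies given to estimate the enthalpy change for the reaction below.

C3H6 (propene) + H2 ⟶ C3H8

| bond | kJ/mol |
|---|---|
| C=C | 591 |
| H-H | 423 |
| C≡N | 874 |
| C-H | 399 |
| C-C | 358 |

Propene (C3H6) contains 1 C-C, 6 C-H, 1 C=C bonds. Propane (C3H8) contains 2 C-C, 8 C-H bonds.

ΔH ≈ −142 kJ

Bonds broken (reactants):
  C-C: 1 × 358 = 358
  C-H: 6 × 399 = 2394
  C=C: 1 × 591 = 591
  H-H: 1 × 423 = 423
  Σ(broken) = 3766 kJ
Bonds formed (products):
  C-C: 2 × 358 = 716
  C-H: 8 × 399 = 3192
  Σ(formed) = 3908 kJ
ΔH = Σ(broken) − Σ(formed) = 3766 − 3908 = −142 kJ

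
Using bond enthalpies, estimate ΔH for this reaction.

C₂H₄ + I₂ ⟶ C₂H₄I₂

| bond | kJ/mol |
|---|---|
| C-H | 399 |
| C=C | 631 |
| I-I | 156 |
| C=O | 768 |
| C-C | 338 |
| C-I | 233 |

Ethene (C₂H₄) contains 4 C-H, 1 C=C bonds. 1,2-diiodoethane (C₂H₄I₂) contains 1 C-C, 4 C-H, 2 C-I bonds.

ΔH ≈ −17 kJ

Bonds broken (reactants):
  C-H: 4 × 399 = 1596
  C=C: 1 × 631 = 631
  I-I: 1 × 156 = 156
  Σ(broken) = 2383 kJ
Bonds formed (products):
  C-C: 1 × 338 = 338
  C-H: 4 × 399 = 1596
  C-I: 2 × 233 = 466
  Σ(formed) = 2400 kJ
ΔH = Σ(broken) − Σ(formed) = 2383 − 2400 = −17 kJ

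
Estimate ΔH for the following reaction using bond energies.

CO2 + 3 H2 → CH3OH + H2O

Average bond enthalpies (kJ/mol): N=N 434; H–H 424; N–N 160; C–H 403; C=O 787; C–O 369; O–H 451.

Bonds broken (reactants):
  C=O: 2 × 787 = 1574
  H–H: 3 × 424 = 1272
  Σ(broken) = 2846 kJ
Bonds formed (products):
  C–H: 3 × 403 = 1209
  C–O: 1 × 369 = 369
  O–H: 3 × 451 = 1353
  Σ(formed) = 2931 kJ
ΔH = Σ(broken) − Σ(formed) = 2846 − 2931 = −85 kJ

ΔH ≈ −85 kJ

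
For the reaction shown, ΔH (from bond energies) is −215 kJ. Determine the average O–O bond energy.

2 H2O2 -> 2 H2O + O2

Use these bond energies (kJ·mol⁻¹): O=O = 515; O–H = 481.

D(O–O) ≈ 150 kJ/mol

Let D be the O–O bond energy.
Σ(broken) = 4×481 + 2×D = 1924 + 2D
Σ(formed) = 4×481 + 1×515 = 2439
ΔH = Σ(broken) − Σ(formed) = (1924 + 2D) − (2439) = −515 + 2D
Setting this equal to −215 kJ gives 2D = 300, so D = 150 kJ/mol.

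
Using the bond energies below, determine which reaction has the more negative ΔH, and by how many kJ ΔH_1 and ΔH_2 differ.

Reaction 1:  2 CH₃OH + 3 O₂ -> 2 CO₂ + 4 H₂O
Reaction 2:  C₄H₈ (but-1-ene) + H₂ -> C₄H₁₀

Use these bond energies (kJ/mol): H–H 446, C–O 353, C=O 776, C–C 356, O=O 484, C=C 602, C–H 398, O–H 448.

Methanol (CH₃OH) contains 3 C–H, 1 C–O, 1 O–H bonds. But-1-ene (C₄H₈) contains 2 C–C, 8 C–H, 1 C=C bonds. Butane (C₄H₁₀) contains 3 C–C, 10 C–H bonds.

Reaction 1:
  Bonds broken (reactants):
    C–H: 6 × 398 = 2388
    C–O: 2 × 353 = 706
    O–H: 2 × 448 = 896
    O=O: 3 × 484 = 1452
    Σ(broken) = 5442 kJ
  Bonds formed (products):
    C=O: 4 × 776 = 3104
    O–H: 8 × 448 = 3584
    Σ(formed) = 6688 kJ
  ΔH_1 = 5442 − 6688 = −1246 kJ
Reaction 2:
  Bonds broken (reactants):
    C–C: 2 × 356 = 712
    C–H: 8 × 398 = 3184
    C=C: 1 × 602 = 602
    H–H: 1 × 446 = 446
    Σ(broken) = 4944 kJ
  Bonds formed (products):
    C–C: 3 × 356 = 1068
    C–H: 10 × 398 = 3980
    Σ(formed) = 5048 kJ
  ΔH_2 = 4944 − 5048 = −104 kJ
ΔH_1 − ΔH_2 = −1142 kJ, so reaction 1 has the more negative ΔH; |ΔH_1 − ΔH_2| = 1142 kJ.

Reaction 1, by 1142 kJ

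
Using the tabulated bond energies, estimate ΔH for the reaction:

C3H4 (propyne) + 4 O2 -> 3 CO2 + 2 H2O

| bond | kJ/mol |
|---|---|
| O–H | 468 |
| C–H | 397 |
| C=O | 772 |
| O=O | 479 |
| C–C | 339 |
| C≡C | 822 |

ΔH ≈ −1839 kJ

Bonds broken (reactants):
  C≡C: 1 × 822 = 822
  C–C: 1 × 339 = 339
  C–H: 4 × 397 = 1588
  O=O: 4 × 479 = 1916
  Σ(broken) = 4665 kJ
Bonds formed (products):
  C=O: 6 × 772 = 4632
  O–H: 4 × 468 = 1872
  Σ(formed) = 6504 kJ
ΔH = Σ(broken) − Σ(formed) = 4665 − 6504 = −1839 kJ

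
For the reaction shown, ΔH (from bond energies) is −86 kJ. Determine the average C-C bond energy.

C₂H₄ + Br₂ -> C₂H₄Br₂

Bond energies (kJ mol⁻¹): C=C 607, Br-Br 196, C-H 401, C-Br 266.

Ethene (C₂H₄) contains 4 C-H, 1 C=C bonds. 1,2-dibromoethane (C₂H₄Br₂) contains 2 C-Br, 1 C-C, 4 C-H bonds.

Let D be the C-C bond energy.
Σ(broken) = 1×196 + 4×401 + 1×607 = 2407
Σ(formed) = 2×266 + 1×D + 4×401 = 2136 + D
ΔH = Σ(broken) − Σ(formed) = (2407) − (2136 + D) = +271 − D
Setting this equal to −86 kJ gives D = 357 kJ/mol.

D(C-C) ≈ 357 kJ/mol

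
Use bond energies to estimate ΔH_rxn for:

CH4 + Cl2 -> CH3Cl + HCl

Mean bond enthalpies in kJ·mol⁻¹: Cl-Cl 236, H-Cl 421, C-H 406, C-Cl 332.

Bonds broken (reactants):
  C-H: 4 × 406 = 1624
  Cl-Cl: 1 × 236 = 236
  Σ(broken) = 1860 kJ
Bonds formed (products):
  C-Cl: 1 × 332 = 332
  C-H: 3 × 406 = 1218
  H-Cl: 1 × 421 = 421
  Σ(formed) = 1971 kJ
ΔH = Σ(broken) − Σ(formed) = 1860 − 1971 = −111 kJ

ΔH ≈ −111 kJ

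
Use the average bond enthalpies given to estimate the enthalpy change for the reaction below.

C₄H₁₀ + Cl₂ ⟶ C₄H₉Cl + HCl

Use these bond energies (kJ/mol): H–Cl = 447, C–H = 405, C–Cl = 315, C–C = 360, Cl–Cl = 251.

ΔH ≈ −106 kJ

Bonds broken (reactants):
  C–C: 3 × 360 = 1080
  C–H: 10 × 405 = 4050
  Cl–Cl: 1 × 251 = 251
  Σ(broken) = 5381 kJ
Bonds formed (products):
  C–C: 3 × 360 = 1080
  C–Cl: 1 × 315 = 315
  C–H: 9 × 405 = 3645
  H–Cl: 1 × 447 = 447
  Σ(formed) = 5487 kJ
ΔH = Σ(broken) − Σ(formed) = 5381 − 5487 = −106 kJ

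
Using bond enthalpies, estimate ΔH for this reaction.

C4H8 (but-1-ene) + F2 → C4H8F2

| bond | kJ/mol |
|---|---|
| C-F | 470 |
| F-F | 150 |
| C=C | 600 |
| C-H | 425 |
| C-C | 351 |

Bonds broken (reactants):
  C-C: 2 × 351 = 702
  C-H: 8 × 425 = 3400
  C=C: 1 × 600 = 600
  F-F: 1 × 150 = 150
  Σ(broken) = 4852 kJ
Bonds formed (products):
  C-C: 3 × 351 = 1053
  C-F: 2 × 470 = 940
  C-H: 8 × 425 = 3400
  Σ(formed) = 5393 kJ
ΔH = Σ(broken) − Σ(formed) = 4852 − 5393 = −541 kJ

ΔH ≈ −541 kJ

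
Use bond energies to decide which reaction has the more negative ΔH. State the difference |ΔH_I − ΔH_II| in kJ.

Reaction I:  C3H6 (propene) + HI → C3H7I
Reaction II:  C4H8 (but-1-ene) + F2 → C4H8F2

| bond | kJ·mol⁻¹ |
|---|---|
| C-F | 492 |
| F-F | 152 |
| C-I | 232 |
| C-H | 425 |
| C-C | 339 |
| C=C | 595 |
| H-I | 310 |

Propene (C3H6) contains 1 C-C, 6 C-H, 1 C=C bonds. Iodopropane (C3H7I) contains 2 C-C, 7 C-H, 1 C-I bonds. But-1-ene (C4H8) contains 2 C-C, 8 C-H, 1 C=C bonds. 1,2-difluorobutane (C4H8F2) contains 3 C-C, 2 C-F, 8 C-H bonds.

Reaction II, by 485 kJ

Reaction I:
  Bonds broken (reactants):
    C-C: 1 × 339 = 339
    C-H: 6 × 425 = 2550
    C=C: 1 × 595 = 595
    H-I: 1 × 310 = 310
    Σ(broken) = 3794 kJ
  Bonds formed (products):
    C-C: 2 × 339 = 678
    C-H: 7 × 425 = 2975
    C-I: 1 × 232 = 232
    Σ(formed) = 3885 kJ
  ΔH_I = 3794 − 3885 = −91 kJ
Reaction II:
  Bonds broken (reactants):
    C-C: 2 × 339 = 678
    C-H: 8 × 425 = 3400
    C=C: 1 × 595 = 595
    F-F: 1 × 152 = 152
    Σ(broken) = 4825 kJ
  Bonds formed (products):
    C-C: 3 × 339 = 1017
    C-F: 2 × 492 = 984
    C-H: 8 × 425 = 3400
    Σ(formed) = 5401 kJ
  ΔH_II = 4825 − 5401 = −576 kJ
ΔH_I − ΔH_II = +485 kJ, so reaction II has the more negative ΔH; |ΔH_I − ΔH_II| = 485 kJ.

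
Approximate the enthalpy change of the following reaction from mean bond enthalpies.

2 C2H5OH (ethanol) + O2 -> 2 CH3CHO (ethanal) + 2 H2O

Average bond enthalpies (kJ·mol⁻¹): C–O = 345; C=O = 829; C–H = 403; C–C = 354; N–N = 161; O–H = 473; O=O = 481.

Bonds broken (reactants):
  C–C: 2 × 354 = 708
  C–H: 10 × 403 = 4030
  C–O: 2 × 345 = 690
  O–H: 2 × 473 = 946
  O=O: 1 × 481 = 481
  Σ(broken) = 6855 kJ
Bonds formed (products):
  C–C: 2 × 354 = 708
  C–H: 8 × 403 = 3224
  C=O: 2 × 829 = 1658
  O–H: 4 × 473 = 1892
  Σ(formed) = 7482 kJ
ΔH = Σ(broken) − Σ(formed) = 6855 − 7482 = −627 kJ

ΔH ≈ −627 kJ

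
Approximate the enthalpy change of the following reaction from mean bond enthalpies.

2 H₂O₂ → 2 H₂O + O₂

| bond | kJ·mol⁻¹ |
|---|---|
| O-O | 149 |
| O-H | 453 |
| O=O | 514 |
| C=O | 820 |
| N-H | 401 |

Bonds broken (reactants):
  O-H: 4 × 453 = 1812
  O-O: 2 × 149 = 298
  Σ(broken) = 2110 kJ
Bonds formed (products):
  O-H: 4 × 453 = 1812
  O=O: 1 × 514 = 514
  Σ(formed) = 2326 kJ
ΔH = Σ(broken) − Σ(formed) = 2110 − 2326 = −216 kJ

ΔH ≈ −216 kJ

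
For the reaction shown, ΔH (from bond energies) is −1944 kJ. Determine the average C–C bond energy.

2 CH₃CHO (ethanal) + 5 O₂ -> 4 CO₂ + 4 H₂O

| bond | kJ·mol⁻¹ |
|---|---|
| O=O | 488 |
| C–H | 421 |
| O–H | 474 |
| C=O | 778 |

Let D be the C–C bond energy.
Σ(broken) = 2×D + 8×421 + 2×778 + 5×488 = 7364 + 2D
Σ(formed) = 8×778 + 8×474 = 10016
ΔH = Σ(broken) − Σ(formed) = (7364 + 2D) − (10016) = −2652 + 2D
Setting this equal to −1944 kJ gives 2D = 708, so D = 354 kJ/mol.

D(C–C) ≈ 354 kJ/mol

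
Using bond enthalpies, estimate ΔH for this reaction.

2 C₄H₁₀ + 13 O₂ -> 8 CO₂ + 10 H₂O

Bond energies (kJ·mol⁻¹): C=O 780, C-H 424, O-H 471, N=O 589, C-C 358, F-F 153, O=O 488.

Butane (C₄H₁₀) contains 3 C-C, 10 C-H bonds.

ΔH ≈ −4928 kJ

Bonds broken (reactants):
  C-C: 6 × 358 = 2148
  C-H: 20 × 424 = 8480
  O=O: 13 × 488 = 6344
  Σ(broken) = 16972 kJ
Bonds formed (products):
  C=O: 16 × 780 = 12480
  O-H: 20 × 471 = 9420
  Σ(formed) = 21900 kJ
ΔH = Σ(broken) − Σ(formed) = 16972 − 21900 = −4928 kJ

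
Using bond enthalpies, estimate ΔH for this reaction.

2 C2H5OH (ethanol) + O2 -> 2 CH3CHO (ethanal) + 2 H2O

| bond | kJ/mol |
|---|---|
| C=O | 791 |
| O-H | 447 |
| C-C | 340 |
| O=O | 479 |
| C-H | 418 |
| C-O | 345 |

ΔH ≈ −471 kJ

Bonds broken (reactants):
  C-C: 2 × 340 = 680
  C-H: 10 × 418 = 4180
  C-O: 2 × 345 = 690
  O-H: 2 × 447 = 894
  O=O: 1 × 479 = 479
  Σ(broken) = 6923 kJ
Bonds formed (products):
  C-C: 2 × 340 = 680
  C-H: 8 × 418 = 3344
  C=O: 2 × 791 = 1582
  O-H: 4 × 447 = 1788
  Σ(formed) = 7394 kJ
ΔH = Σ(broken) − Σ(formed) = 6923 − 7394 = −471 kJ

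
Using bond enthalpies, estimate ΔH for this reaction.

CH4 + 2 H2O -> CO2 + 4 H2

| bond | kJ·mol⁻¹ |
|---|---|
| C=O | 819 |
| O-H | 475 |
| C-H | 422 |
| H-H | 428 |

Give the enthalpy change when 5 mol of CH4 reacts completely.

Bonds broken (reactants):
  C-H: 4 × 422 = 1688
  O-H: 4 × 475 = 1900
  Σ(broken) = 3588 kJ
Bonds formed (products):
  C=O: 2 × 819 = 1638
  H-H: 4 × 428 = 1712
  Σ(formed) = 3350 kJ
ΔH = Σ(broken) − Σ(formed) = 3588 − 3350 = +238 kJ
For 5× the reaction as written: 5 × (+238) = +1190 kJ

ΔH = +1190 kJ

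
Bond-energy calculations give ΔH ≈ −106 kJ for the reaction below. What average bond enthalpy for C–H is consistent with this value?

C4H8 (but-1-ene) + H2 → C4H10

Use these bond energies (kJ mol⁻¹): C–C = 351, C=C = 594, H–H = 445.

D(C–H) ≈ 397 kJ/mol

Let D be the C–H bond energy.
Σ(broken) = 2×351 + 8×D + 1×594 + 1×445 = 1741 + 8D
Σ(formed) = 3×351 + 10×D = 1053 + 10D
ΔH = Σ(broken) − Σ(formed) = (1741 + 8D) − (1053 + 10D) = +688 − 2D
Setting this equal to −106 kJ gives 2D = 794, so D = 397 kJ/mol.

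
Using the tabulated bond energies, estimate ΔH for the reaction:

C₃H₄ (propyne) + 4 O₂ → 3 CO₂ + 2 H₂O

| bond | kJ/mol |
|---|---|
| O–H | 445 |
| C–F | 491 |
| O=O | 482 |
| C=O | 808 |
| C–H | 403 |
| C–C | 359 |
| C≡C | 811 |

ΔH ≈ −1918 kJ

Bonds broken (reactants):
  C≡C: 1 × 811 = 811
  C–C: 1 × 359 = 359
  C–H: 4 × 403 = 1612
  O=O: 4 × 482 = 1928
  Σ(broken) = 4710 kJ
Bonds formed (products):
  C=O: 6 × 808 = 4848
  O–H: 4 × 445 = 1780
  Σ(formed) = 6628 kJ
ΔH = Σ(broken) − Σ(formed) = 4710 − 6628 = −1918 kJ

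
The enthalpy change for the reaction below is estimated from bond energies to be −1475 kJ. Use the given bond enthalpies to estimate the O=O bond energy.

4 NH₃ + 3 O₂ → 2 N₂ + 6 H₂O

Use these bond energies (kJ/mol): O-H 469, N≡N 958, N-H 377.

Let D be the O=O bond energy.
Σ(broken) = 12×377 + 3×D = 4524 + 3D
Σ(formed) = 2×958 + 12×469 = 7544
ΔH = Σ(broken) − Σ(formed) = (4524 + 3D) − (7544) = −3020 + 3D
Setting this equal to −1475 kJ gives 3D = 1545, so D = 515 kJ/mol.

D(O=O) ≈ 515 kJ/mol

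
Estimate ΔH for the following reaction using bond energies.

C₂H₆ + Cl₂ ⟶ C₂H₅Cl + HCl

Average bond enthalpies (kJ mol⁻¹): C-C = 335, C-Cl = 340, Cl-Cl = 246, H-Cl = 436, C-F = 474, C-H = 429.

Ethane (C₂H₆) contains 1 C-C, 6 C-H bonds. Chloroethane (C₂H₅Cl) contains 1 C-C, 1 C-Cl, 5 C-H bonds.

ΔH ≈ −101 kJ

Bonds broken (reactants):
  C-C: 1 × 335 = 335
  C-H: 6 × 429 = 2574
  Cl-Cl: 1 × 246 = 246
  Σ(broken) = 3155 kJ
Bonds formed (products):
  C-C: 1 × 335 = 335
  C-Cl: 1 × 340 = 340
  C-H: 5 × 429 = 2145
  H-Cl: 1 × 436 = 436
  Σ(formed) = 3256 kJ
ΔH = Σ(broken) − Σ(formed) = 3155 − 3256 = −101 kJ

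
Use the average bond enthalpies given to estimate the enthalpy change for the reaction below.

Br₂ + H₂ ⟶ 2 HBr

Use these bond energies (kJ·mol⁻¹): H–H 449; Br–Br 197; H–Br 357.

ΔH ≈ −68 kJ

Bonds broken (reactants):
  Br–Br: 1 × 197 = 197
  H–H: 1 × 449 = 449
  Σ(broken) = 646 kJ
Bonds formed (products):
  H–Br: 2 × 357 = 714
  Σ(formed) = 714 kJ
ΔH = Σ(broken) − Σ(formed) = 646 − 714 = −68 kJ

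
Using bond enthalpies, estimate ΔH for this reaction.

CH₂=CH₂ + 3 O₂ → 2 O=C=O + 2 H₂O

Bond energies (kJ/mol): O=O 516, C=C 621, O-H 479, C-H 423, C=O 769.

Bonds broken (reactants):
  C-H: 4 × 423 = 1692
  C=C: 1 × 621 = 621
  O=O: 3 × 516 = 1548
  Σ(broken) = 3861 kJ
Bonds formed (products):
  C=O: 4 × 769 = 3076
  O-H: 4 × 479 = 1916
  Σ(formed) = 4992 kJ
ΔH = Σ(broken) − Σ(formed) = 3861 − 4992 = −1131 kJ

ΔH ≈ −1131 kJ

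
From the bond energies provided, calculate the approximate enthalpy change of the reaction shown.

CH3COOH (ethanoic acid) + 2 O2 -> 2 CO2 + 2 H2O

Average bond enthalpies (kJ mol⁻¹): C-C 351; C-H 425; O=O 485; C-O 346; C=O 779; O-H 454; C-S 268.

ΔH ≈ −757 kJ

Bonds broken (reactants):
  C-C: 1 × 351 = 351
  C-H: 3 × 425 = 1275
  C-O: 1 × 346 = 346
  C=O: 1 × 779 = 779
  O-H: 1 × 454 = 454
  O=O: 2 × 485 = 970
  Σ(broken) = 4175 kJ
Bonds formed (products):
  C=O: 4 × 779 = 3116
  O-H: 4 × 454 = 1816
  Σ(formed) = 4932 kJ
ΔH = Σ(broken) − Σ(formed) = 4175 − 4932 = −757 kJ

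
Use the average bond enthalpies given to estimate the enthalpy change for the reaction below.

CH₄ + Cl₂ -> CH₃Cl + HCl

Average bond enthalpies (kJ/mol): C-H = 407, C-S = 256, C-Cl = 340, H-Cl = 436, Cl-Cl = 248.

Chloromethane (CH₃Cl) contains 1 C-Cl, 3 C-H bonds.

Bonds broken (reactants):
  C-H: 4 × 407 = 1628
  Cl-Cl: 1 × 248 = 248
  Σ(broken) = 1876 kJ
Bonds formed (products):
  C-Cl: 1 × 340 = 340
  C-H: 3 × 407 = 1221
  H-Cl: 1 × 436 = 436
  Σ(formed) = 1997 kJ
ΔH = Σ(broken) − Σ(formed) = 1876 − 1997 = −121 kJ

ΔH ≈ −121 kJ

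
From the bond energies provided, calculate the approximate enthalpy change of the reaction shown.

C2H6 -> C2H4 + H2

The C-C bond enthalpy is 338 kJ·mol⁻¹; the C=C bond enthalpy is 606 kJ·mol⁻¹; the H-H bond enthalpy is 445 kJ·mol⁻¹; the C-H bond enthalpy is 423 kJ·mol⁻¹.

ΔH ≈ +133 kJ

Bonds broken (reactants):
  C-C: 1 × 338 = 338
  C-H: 6 × 423 = 2538
  Σ(broken) = 2876 kJ
Bonds formed (products):
  C-H: 4 × 423 = 1692
  C=C: 1 × 606 = 606
  H-H: 1 × 445 = 445
  Σ(formed) = 2743 kJ
ΔH = Σ(broken) − Σ(formed) = 2876 − 2743 = +133 kJ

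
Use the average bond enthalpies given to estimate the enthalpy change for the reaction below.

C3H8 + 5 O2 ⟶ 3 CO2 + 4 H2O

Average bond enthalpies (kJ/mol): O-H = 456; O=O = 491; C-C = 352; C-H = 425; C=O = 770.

Bonds broken (reactants):
  C-C: 2 × 352 = 704
  C-H: 8 × 425 = 3400
  O=O: 5 × 491 = 2455
  Σ(broken) = 6559 kJ
Bonds formed (products):
  C=O: 6 × 770 = 4620
  O-H: 8 × 456 = 3648
  Σ(formed) = 8268 kJ
ΔH = Σ(broken) − Σ(formed) = 6559 − 8268 = −1709 kJ

ΔH ≈ −1709 kJ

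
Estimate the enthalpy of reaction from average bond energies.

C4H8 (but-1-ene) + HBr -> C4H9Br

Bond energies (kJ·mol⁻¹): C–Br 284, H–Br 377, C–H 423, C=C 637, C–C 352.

ΔH ≈ −45 kJ

Bonds broken (reactants):
  C–C: 2 × 352 = 704
  C–H: 8 × 423 = 3384
  C=C: 1 × 637 = 637
  H–Br: 1 × 377 = 377
  Σ(broken) = 5102 kJ
Bonds formed (products):
  C–Br: 1 × 284 = 284
  C–C: 3 × 352 = 1056
  C–H: 9 × 423 = 3807
  Σ(formed) = 5147 kJ
ΔH = Σ(broken) − Σ(formed) = 5102 − 5147 = −45 kJ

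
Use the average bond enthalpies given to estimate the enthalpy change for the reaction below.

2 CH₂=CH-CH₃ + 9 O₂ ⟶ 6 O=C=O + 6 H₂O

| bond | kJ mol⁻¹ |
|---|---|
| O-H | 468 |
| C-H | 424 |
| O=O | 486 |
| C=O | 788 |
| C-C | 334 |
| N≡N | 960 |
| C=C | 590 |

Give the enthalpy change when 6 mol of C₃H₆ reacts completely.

Bonds broken (reactants):
  C-C: 2 × 334 = 668
  C-H: 12 × 424 = 5088
  C=C: 2 × 590 = 1180
  O=O: 9 × 486 = 4374
  Σ(broken) = 11310 kJ
Bonds formed (products):
  C=O: 12 × 788 = 9456
  O-H: 12 × 468 = 5616
  Σ(formed) = 15072 kJ
ΔH = Σ(broken) − Σ(formed) = 11310 − 15072 = −3762 kJ
For 3× the reaction as written: 3 × (−3762) = −11286 kJ

ΔH = −11286 kJ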